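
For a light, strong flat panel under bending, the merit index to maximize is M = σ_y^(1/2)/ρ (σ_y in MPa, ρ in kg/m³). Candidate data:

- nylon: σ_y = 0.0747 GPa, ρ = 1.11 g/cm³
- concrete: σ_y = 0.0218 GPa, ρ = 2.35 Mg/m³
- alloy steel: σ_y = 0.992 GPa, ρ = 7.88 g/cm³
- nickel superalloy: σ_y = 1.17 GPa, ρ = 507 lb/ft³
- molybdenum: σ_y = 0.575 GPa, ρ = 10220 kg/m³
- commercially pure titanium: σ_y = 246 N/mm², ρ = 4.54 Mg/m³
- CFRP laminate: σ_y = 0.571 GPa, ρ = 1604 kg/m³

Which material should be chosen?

Convert each candidate to consistent units, then evaluate M:
  nylon: σ_y = 74.70 MPa, ρ = 1110 kg/m³
  concrete: σ_y = 21.80 MPa, ρ = 2350 kg/m³
  alloy steel: σ_y = 992.0 MPa, ρ = 7880 kg/m³
  nickel superalloy: σ_y = 1170 MPa, ρ = 8121 kg/m³
  molybdenum: σ_y = 575.0 MPa, ρ = 10220 kg/m³
  commercially pure titanium: σ_y = 246.0 MPa, ρ = 4540 kg/m³
  CFRP laminate: σ_y = 571.0 MPa, ρ = 1604 kg/m³
  CFRP laminate: M = 14.9×10⁻³
  nylon: M = 7.79×10⁻³
  nickel superalloy: M = 4.21×10⁻³
  alloy steel: M = 4.00×10⁻³
  commercially pure titanium: M = 3.45×10⁻³
  molybdenum: M = 2.35×10⁻³
  concrete: M = 1.99×10⁻³
CFRP laminate has the largest M.

CFRP laminate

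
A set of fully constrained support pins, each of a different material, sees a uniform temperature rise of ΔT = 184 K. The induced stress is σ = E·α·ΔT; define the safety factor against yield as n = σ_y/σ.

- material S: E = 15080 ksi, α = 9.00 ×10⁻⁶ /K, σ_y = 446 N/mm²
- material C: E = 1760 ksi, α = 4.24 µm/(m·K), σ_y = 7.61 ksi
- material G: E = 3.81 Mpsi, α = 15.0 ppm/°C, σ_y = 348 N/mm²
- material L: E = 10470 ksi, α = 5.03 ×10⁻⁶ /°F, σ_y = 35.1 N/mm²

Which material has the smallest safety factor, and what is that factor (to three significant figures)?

Converting E to GPa, α to ×10⁻⁶/K, σ_y to MPa, then σ and n for each:
  material S: E = 104.0, α = 9.00, σ_y = 446.0 → σ = 172 MPa, n = 2.59
  material C: E = 12.13, α = 4.24, σ_y = 52.47 → σ = 9.47 MPa, n = 5.54
  material G: E = 26.27, α = 15.0, σ_y = 348.0 → σ = 72.5 MPa, n = 4.80
  material L: E = 72.19, α = 9.05, σ_y = 35.10 → σ = 120 MPa, n = 0.292
Material L has the lowest safety factor, n = 0.292.

material L, n = 0.292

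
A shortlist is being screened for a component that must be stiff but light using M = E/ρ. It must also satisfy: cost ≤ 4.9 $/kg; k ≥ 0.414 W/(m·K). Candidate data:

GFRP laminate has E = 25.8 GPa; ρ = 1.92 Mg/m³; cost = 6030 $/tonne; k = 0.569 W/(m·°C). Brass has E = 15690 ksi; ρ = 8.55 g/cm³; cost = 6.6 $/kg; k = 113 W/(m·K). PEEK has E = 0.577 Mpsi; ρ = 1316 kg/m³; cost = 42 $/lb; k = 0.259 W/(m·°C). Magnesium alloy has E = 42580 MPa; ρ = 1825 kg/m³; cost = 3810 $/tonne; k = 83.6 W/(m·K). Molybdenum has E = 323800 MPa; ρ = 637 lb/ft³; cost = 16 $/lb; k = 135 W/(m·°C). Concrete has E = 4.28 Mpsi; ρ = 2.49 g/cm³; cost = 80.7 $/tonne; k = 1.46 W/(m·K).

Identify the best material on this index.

magnesium alloy

Screen on constraints: cost ≤ 4.9 $/kg; k ≥ 0.414 W/(m·K). Survivors: magnesium alloy, concrete.
Normalizing units and computing the index:
  magnesium alloy: E = 42.58 GPa, ρ = 1825 kg/m³
  concrete: E = 29.51 GPa, ρ = 2490 kg/m³
  magnesium alloy: M = 23.3 MN·m/kg
  concrete: M = 11.9 MN·m/kg
Highest index: magnesium alloy.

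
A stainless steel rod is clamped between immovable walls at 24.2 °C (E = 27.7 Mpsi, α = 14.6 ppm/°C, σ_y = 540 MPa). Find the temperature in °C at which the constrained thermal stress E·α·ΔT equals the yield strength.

E = 27.7 Mpsi = 191.0 GPa.
E·α·ΔT = 540.0 MPa ⇒ ΔT = 540.0 / (191.0×10³ × 14.6×10⁻⁶) = 193.7 K.
T = 24.2 + 193.7 = 217.9 °C.

218 °C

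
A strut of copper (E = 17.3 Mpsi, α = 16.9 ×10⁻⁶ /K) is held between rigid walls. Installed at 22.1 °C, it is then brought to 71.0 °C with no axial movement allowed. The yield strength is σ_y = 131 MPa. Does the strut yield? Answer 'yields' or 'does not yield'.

does not yield

E = 17.3 Mpsi = 119.3 GPa.
ΔT = 48.90 K. Constrained thermal stress σ = E·α·ΔT = 119.3×10³ MPa × 16.9×10⁻⁶ × 48.90 = 98.6 MPa (compressive).
Compare to σ_y = 131 MPa: σ < σ_y, so it does not yield.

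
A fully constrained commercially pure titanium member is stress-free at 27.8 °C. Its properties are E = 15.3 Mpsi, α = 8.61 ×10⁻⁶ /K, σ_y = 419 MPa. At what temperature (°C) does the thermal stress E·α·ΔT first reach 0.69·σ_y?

E = 15.3 Mpsi = 105.5 GPa.
E·α·ΔT = 289.1 MPa ⇒ ΔT = 289.1 / (105.5×10³ × 8.61×10⁻⁶) = 318.3 K.
T = 27.8 + 318.3 = 346.1 °C.

346 °C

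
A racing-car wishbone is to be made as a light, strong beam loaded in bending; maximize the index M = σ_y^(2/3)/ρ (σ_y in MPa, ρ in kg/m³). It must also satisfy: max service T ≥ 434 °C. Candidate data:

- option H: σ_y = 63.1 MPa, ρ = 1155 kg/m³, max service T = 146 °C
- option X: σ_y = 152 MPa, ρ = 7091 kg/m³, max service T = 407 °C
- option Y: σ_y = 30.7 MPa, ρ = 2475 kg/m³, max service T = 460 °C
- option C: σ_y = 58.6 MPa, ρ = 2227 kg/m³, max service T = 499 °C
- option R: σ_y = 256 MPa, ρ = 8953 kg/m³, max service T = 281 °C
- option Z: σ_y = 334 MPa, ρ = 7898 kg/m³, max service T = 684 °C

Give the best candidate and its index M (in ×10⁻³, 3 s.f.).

option C, M = 6.77×10⁻³

Screen on constraints: max service T ≥ 434 °C. Survivors: option Y, option C, option Z.
Evaluate M for each candidate:
  option C: M = 6.77×10⁻³
  option Z: M = 6.10×10⁻³
  option Y: M = 3.96×10⁻³
The maximum is for option C.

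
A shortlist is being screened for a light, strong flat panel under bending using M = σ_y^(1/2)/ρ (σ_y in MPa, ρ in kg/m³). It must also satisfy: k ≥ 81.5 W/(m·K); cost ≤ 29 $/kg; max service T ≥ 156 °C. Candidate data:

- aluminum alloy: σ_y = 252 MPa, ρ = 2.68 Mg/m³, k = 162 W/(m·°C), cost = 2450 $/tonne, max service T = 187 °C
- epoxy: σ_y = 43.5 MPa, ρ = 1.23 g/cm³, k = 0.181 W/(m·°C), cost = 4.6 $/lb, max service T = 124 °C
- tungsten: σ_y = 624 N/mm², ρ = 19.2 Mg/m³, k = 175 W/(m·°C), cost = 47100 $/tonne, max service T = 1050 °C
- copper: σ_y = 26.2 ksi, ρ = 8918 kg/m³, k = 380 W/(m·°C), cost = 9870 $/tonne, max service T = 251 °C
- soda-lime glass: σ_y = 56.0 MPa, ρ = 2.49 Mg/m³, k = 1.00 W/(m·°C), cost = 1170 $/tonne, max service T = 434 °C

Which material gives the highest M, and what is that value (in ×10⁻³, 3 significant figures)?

Screen on constraints: k ≥ 81.5 W/(m·K); cost ≤ 29 $/kg; max service T ≥ 156 °C. Survivors: aluminum alloy, copper.
Putting every candidate on a common basis:
  aluminum alloy: σ_y = 252.0 MPa, ρ = 2680 kg/m³
  copper: σ_y = 180.6 MPa, ρ = 8918 kg/m³
  aluminum alloy: M = 5.92×10⁻³
  copper: M = 1.51×10⁻³
Aluminum alloy has the largest M.

aluminum alloy, M = 5.92×10⁻³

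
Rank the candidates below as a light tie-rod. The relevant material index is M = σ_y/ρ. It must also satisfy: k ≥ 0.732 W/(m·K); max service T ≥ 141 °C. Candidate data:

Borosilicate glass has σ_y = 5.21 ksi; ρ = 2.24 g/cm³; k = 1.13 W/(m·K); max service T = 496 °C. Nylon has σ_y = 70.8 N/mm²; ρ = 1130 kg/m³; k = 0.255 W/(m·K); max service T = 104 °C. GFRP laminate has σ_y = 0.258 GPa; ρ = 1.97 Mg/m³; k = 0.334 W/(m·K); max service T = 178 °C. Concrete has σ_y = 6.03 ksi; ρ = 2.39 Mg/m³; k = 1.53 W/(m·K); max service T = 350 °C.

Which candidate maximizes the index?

Screen on constraints: k ≥ 0.732 W/(m·K); max service T ≥ 141 °C. Survivors: borosilicate glass, concrete.
In SI units:
  borosilicate glass: σ_y = 35.92 MPa, ρ = 2240 kg/m³
  concrete: σ_y = 41.58 MPa, ρ = 2390 kg/m³
  concrete: M = 17.4 kN·m/kg
  borosilicate glass: M = 16.0 kN·m/kg
The maximum is for concrete.

concrete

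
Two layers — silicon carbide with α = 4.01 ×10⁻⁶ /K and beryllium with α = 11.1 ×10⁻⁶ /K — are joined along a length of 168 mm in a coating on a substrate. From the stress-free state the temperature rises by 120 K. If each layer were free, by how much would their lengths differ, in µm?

Δα = |4.01 − 11.1|×10⁻⁶/K = 7.09×10⁻⁶/K.
ΔL_mismatch = Δα·L·ΔT = 7.09×10⁻⁶ × 168.0 mm × 120.0 K = 143 µm.

143 µm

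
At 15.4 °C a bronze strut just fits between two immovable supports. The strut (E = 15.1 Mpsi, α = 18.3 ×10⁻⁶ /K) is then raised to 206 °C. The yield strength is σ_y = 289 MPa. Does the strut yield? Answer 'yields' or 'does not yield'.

yields

E = 15.1 Mpsi = 104.1 GPa.
ΔT = 190.6 K. Constrained thermal stress σ = E·α·ΔT = 104.1×10³ MPa × 18.3×10⁻⁶ × 190.6 = 363 MPa (compressive).
Compare to σ_y = 289 MPa: σ ≥ σ_y, so it yields.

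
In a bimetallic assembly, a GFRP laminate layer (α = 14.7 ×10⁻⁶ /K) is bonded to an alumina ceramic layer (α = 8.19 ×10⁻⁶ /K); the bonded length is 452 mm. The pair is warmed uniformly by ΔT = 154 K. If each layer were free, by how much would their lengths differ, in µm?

Δα = |14.7 − 8.19|×10⁻⁶/K = 6.51×10⁻⁶/K.
ΔL_mismatch = Δα·L·ΔT = 6.51×10⁻⁶ × 452.0 mm × 154.0 K = 453 µm.

453 µm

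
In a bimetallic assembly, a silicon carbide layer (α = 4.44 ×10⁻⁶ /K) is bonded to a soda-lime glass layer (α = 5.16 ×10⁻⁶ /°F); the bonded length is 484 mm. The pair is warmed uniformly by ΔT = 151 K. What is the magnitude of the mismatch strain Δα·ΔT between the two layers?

7.32×10⁻⁴

soda-lime glass: α = 5.16×10⁻⁶/°F × 9/5 = 9.29×10⁻⁶/K.
Δα = |4.44 − 9.29|×10⁻⁶/K = 4.85×10⁻⁶/K.
Mismatch strain = Δα·ΔT = 4.85×10⁻⁶ × 151.0 = 7.32×10⁻⁴.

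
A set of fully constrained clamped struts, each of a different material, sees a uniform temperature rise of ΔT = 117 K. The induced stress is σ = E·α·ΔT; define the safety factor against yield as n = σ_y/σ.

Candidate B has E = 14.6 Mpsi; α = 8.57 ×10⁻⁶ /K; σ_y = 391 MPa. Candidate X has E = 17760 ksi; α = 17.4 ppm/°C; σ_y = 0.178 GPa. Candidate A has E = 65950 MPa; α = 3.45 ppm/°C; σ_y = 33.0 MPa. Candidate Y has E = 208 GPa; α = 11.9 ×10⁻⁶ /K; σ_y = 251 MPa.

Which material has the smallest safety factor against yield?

In consistent units (E in GPa, α in ×10⁻⁶/K, σ_y in MPa):
  candidate B: E = 100.7, α = 8.57, σ_y = 391.0 → σ = 101 MPa, n = 3.87
  candidate X: E = 122.5, α = 17.4, σ_y = 178.0 → σ = 249 MPa, n = 0.714
  candidate A: E = 65.95, α = 3.45, σ_y = 33.00 → σ = 26.6 MPa, n = 1.24
  candidate Y: E = 208.0, α = 11.9, σ_y = 251.0 → σ = 290 MPa, n = 0.867
The minimum is candidate X at n = 0.714.

candidate X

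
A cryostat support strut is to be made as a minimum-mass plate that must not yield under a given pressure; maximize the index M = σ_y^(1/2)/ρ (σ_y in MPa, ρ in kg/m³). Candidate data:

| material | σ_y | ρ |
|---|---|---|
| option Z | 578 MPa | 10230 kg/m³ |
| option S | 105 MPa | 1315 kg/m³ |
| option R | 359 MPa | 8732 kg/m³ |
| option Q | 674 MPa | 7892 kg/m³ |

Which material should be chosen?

option S

Computing M directly (units already consistent):
  option S: M = 7.79×10⁻³
  option Q: M = 3.29×10⁻³
  option Z: M = 2.35×10⁻³
  option R: M = 2.17×10⁻³
The maximum is for option S.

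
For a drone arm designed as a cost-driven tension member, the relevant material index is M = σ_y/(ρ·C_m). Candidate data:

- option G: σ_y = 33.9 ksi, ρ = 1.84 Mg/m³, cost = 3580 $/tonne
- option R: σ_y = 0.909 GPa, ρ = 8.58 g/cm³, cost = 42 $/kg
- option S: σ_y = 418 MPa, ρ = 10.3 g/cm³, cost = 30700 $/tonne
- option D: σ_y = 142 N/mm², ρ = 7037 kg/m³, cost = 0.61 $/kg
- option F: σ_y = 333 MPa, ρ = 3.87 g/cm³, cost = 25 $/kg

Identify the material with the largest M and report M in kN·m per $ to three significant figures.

Normalizing units and computing the index:
  option G: σ_y = 233.7 MPa, ρ = 1840 kg/m³, cost = 3.580 $/kg
  option R: σ_y = 909.0 MPa, ρ = 8580 kg/m³, cost = 42.00 $/kg
  option S: σ_y = 418.0 MPa, ρ = 10300 kg/m³, cost = 30.70 $/kg
  option D: σ_y = 142.0 MPa, ρ = 7037 kg/m³, cost = 0.6100 $/kg
  option F: σ_y = 333.0 MPa, ρ = 3870 kg/m³, cost = 25.00 $/kg
  option G: M = 35.5 kN·m per $
  option D: M = 33.1 kN·m per $
  option F: M = 3.44 kN·m per $
  option R: M = 2.52 kN·m per $
  option S: M = 1.32 kN·m per $
Option G has the largest M.

option G, M = 35.5 kN·m per $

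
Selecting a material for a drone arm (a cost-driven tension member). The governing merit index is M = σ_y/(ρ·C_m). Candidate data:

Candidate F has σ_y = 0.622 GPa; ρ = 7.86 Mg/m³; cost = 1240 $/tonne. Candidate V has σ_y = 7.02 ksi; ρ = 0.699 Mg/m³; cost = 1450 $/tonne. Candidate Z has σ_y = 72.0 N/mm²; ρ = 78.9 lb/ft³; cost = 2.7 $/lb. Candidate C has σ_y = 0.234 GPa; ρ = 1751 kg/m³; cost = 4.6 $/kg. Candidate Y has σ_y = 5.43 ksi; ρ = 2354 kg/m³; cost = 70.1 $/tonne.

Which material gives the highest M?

candidate Y

Convert each candidate to consistent units, then evaluate M:
  candidate F: σ_y = 622.0 MPa, ρ = 7860 kg/m³, cost = 1.240 $/kg
  candidate V: σ_y = 48.40 MPa, ρ = 699.0 kg/m³, cost = 1.450 $/kg
  candidate Z: σ_y = 72.00 MPa, ρ = 1264 kg/m³, cost = 5.952 $/kg
  candidate C: σ_y = 234.0 MPa, ρ = 1751 kg/m³, cost = 4.600 $/kg
  candidate Y: σ_y = 37.44 MPa, ρ = 2354 kg/m³, cost = 0.07010 $/kg
  candidate Y: M = 227 kN·m per $
  candidate F: M = 63.8 kN·m per $
  candidate V: M = 47.8 kN·m per $
  candidate C: M = 29.1 kN·m per $
  candidate Z: M = 9.57 kN·m per $
The maximum is for candidate Y.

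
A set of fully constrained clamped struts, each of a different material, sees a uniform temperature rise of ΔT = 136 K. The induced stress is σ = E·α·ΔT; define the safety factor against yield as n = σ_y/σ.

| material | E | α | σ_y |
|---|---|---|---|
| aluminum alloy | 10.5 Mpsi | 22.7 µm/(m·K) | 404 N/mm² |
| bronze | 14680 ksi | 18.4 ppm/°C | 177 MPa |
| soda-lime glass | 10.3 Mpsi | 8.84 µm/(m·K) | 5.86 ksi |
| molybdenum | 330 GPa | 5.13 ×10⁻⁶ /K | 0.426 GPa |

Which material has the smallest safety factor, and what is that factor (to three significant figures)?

soda-lime glass, n = 0.473

In consistent units (E in GPa, α in ×10⁻⁶/K, σ_y in MPa):
  aluminum alloy: E = 72.39, α = 22.7, σ_y = 404.0 → σ = 223 MPa, n = 1.81
  bronze: E = 101.2, α = 18.4, σ_y = 177.0 → σ = 253 MPa, n = 0.699
  soda-lime glass: E = 71.02, α = 8.84, σ_y = 40.40 → σ = 85.4 MPa, n = 0.473
  molybdenum: E = 330.0, α = 5.13, σ_y = 426.0 → σ = 230 MPa, n = 1.85
The minimum is soda-lime glass at n = 0.473.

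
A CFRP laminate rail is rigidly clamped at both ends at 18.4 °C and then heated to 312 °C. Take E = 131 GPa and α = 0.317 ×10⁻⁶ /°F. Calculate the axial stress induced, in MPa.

α = 0.317×10⁻⁶/°F × 9/5 = 0.571×10⁻⁶/K.
ΔT = 293.6 K. Constrained thermal stress σ = E·α·ΔT = 131.0×10³ MPa × 0.571×10⁻⁶ × 293.6 = 21.9 MPa (compressive).

21.9 MPa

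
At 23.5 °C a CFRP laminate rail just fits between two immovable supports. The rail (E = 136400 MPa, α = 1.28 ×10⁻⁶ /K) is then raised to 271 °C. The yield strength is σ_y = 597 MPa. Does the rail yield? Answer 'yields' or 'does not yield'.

does not yield

E = 136400 MPa = 136.4 GPa.
ΔT = 247.5 K. Constrained thermal stress σ = E·α·ΔT = 136.4×10³ MPa × 1.28×10⁻⁶ × 247.5 = 43.2 MPa (compressive).
Compare to σ_y = 597 MPa: σ < σ_y, so it does not yield.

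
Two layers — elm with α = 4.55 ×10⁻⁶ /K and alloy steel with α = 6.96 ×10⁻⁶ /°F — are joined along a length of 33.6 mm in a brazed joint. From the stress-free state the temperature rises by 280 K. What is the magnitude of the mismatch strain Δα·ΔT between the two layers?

2.23×10⁻³

alloy steel: α = 6.96×10⁻⁶/°F × 9/5 = 12.5×10⁻⁶/K.
Δα = |4.55 − 12.5|×10⁻⁶/K = 7.98×10⁻⁶/K.
Mismatch strain = Δα·ΔT = 7.98×10⁻⁶ × 280.0 = 2.23×10⁻³.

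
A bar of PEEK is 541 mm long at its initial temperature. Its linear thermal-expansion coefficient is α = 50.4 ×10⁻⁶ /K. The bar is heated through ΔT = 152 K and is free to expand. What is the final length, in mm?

ΔL = α·L₀·ΔT = 50.4×10⁻⁶ × 541 mm × 152.0 K = 4.14 mm.
L = L₀ + ΔL = 541 + 4.14 = 545.14 mm.

545.14 mm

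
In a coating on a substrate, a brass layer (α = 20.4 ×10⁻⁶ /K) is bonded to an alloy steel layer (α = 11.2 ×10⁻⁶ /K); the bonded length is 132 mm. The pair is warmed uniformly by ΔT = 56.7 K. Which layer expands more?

α(brass) = 20.4×10⁻⁶/K vs α(alloy steel) = 11.2×10⁻⁶/K.
Higher α expands more for the same ΔT: brass.

brass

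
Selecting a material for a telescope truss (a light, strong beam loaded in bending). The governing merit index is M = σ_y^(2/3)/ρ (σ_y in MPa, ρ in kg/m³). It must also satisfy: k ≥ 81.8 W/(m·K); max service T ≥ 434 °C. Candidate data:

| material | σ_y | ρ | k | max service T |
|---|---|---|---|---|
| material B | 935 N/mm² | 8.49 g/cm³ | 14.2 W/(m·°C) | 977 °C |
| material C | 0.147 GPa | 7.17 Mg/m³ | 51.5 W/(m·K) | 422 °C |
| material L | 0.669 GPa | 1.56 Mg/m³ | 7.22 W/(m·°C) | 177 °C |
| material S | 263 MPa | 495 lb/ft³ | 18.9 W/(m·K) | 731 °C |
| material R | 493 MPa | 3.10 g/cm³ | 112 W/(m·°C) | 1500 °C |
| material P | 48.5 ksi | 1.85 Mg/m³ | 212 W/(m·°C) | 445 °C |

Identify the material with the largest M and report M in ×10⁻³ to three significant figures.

material P, M = 26.0×10⁻³

Screen on constraints: k ≥ 81.8 W/(m·K); max service T ≥ 434 °C. Survivors: material R, material P.
In SI units:
  material R: σ_y = 493.0 MPa, ρ = 3100 kg/m³
  material P: σ_y = 334.4 MPa, ρ = 1850 kg/m³
  material P: M = 26.0×10⁻³
  material R: M = 20.1×10⁻³
Material P ranks first.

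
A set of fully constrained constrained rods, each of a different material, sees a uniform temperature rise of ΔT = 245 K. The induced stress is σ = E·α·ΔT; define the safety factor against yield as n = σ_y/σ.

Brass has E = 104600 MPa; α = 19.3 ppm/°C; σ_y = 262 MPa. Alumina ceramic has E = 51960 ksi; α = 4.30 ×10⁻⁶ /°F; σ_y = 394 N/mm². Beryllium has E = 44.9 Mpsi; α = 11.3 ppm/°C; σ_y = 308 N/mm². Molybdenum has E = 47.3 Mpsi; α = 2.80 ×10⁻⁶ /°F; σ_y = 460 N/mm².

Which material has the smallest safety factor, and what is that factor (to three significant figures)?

beryllium, n = 0.359

In consistent units (E in GPa, α in ×10⁻⁶/K, σ_y in MPa):
  brass: E = 104.6, α = 19.3, σ_y = 262.0 → σ = 495 MPa, n = 0.530
  alumina ceramic: E = 358.3, α = 7.74, σ_y = 394.0 → σ = 679 MPa, n = 0.580
  beryllium: E = 309.6, α = 11.3, σ_y = 308.0 → σ = 857 MPa, n = 0.359
  molybdenum: E = 326.1, α = 5.04, σ_y = 460.0 → σ = 403 MPa, n = 1.14
Smallest n: beryllium with n = 0.359.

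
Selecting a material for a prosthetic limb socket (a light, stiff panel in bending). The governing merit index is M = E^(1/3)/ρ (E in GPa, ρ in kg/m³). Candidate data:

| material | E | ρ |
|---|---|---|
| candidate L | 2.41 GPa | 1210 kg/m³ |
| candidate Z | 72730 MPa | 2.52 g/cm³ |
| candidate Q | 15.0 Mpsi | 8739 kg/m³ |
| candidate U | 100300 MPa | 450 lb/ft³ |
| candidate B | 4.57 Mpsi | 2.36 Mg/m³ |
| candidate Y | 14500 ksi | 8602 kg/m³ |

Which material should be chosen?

candidate Z

In SI units:
  candidate L: E = 2.410 GPa, ρ = 1210 kg/m³
  candidate Z: E = 72.73 GPa, ρ = 2520 kg/m³
  candidate Q: E = 103.4 GPa, ρ = 8739 kg/m³
  candidate U: E = 100.3 GPa, ρ = 7208 kg/m³
  candidate B: E = 31.51 GPa, ρ = 2360 kg/m³
  candidate Y: E = 99.97 GPa, ρ = 8602 kg/m³
  candidate Z: M = 1.66×10⁻³
  candidate B: M = 1.34×10⁻³
  candidate L: M = 1.11×10⁻³
  candidate U: M = 0.645×10⁻³
  candidate Y: M = 0.540×10⁻³
  candidate Q: M = 0.537×10⁻³
Candidate Z ranks first.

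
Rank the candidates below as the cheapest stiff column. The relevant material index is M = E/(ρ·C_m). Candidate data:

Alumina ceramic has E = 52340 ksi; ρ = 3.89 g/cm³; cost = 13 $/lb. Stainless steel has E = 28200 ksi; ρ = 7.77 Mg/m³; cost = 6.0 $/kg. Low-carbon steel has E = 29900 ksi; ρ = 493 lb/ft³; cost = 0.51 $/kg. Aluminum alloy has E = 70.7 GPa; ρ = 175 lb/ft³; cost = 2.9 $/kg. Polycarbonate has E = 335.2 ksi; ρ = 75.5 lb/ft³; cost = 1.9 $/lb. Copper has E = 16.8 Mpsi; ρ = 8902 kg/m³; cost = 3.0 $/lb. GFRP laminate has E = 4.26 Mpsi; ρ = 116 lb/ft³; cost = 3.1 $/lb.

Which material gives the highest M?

After converting to SI:
  alumina ceramic: E = 360.9 GPa, ρ = 3890 kg/m³, cost = 28.66 $/kg
  stainless steel: E = 194.4 GPa, ρ = 7770 kg/m³, cost = 6.000 $/kg
  low-carbon steel: E = 206.2 GPa, ρ = 7897 kg/m³, cost = 0.5100 $/kg
  aluminum alloy: E = 70.70 GPa, ρ = 2803 kg/m³, cost = 2.900 $/kg
  polycarbonate: E = 2.311 GPa, ρ = 1209 kg/m³, cost = 4.189 $/kg
  copper: E = 115.8 GPa, ρ = 8902 kg/m³, cost = 6.614 $/kg
  GFRP laminate: E = 29.37 GPa, ρ = 1858 kg/m³, cost = 6.834 $/kg
  low-carbon steel: M = 51.2 MN·m per $
  aluminum alloy: M = 8.70 MN·m per $
  stainless steel: M = 4.17 MN·m per $
  alumina ceramic: M = 3.24 MN·m per $
  GFRP laminate: M = 2.31 MN·m per $
  copper: M = 1.97 MN·m per $
  polycarbonate: M = 0.456 MN·m per $
Highest index: low-carbon steel.

low-carbon steel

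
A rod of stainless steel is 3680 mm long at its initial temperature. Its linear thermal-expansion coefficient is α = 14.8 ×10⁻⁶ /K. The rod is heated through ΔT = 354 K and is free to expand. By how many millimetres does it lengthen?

ΔL = α·L₀·ΔT = 14.8×10⁻⁶ × 3680 mm × 354.0 K = 19.3 mm.

19.3 mm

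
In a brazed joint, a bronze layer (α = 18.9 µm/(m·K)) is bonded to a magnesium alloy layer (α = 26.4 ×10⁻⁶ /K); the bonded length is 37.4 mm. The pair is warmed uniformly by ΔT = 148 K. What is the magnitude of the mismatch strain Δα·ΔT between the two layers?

Δα = |18.9 − 26.4|×10⁻⁶/K = 7.50×10⁻⁶/K.
Mismatch strain = Δα·ΔT = 7.50×10⁻⁶ × 148.0 = 1.11×10⁻³.

1.11×10⁻³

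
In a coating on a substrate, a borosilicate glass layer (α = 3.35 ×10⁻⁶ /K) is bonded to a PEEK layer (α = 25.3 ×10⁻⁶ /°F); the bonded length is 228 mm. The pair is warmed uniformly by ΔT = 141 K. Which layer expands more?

PEEK: α = 25.3×10⁻⁶/°F × 9/5 = 45.5×10⁻⁶/K.
α(borosilicate glass) = 3.35×10⁻⁶/K vs α(PEEK) = 45.5×10⁻⁶/K.
Higher α expands more for the same ΔT: PEEK.

PEEK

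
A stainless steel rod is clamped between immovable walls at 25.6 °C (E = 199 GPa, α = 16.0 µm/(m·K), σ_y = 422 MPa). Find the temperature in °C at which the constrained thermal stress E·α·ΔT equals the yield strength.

E·α·ΔT = 422.0 MPa ⇒ ΔT = 422.0 / (199.0×10³ × 16.0×10⁻⁶) = 132.5 K.
T = 25.6 + 132.5 = 158.1 °C.

158 °C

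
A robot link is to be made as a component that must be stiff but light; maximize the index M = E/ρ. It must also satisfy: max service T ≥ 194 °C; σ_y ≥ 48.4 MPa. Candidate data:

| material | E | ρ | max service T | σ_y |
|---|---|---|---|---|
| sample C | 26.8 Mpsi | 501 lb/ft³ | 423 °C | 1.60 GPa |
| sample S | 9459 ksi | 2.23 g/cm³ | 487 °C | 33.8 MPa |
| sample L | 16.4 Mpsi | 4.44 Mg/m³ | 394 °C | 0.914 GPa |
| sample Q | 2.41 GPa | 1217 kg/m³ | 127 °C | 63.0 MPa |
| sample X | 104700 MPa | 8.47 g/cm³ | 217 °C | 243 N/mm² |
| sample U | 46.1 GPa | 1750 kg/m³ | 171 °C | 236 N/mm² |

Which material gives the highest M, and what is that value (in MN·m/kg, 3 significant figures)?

sample L, M = 25.5 MN·m/kg

Screen on constraints: max service T ≥ 194 °C; σ_y ≥ 48.4 MPa. Survivors: sample C, sample L, sample X.
After converting to SI:
  sample C: E = 184.8 GPa, ρ = 8025 kg/m³
  sample L: E = 113.1 GPa, ρ = 4440 kg/m³
  sample X: E = 104.7 GPa, ρ = 8470 kg/m³
  sample L: M = 25.5 MN·m/kg
  sample C: M = 23.0 MN·m/kg
  sample X: M = 12.4 MN·m/kg
Sample L ranks first.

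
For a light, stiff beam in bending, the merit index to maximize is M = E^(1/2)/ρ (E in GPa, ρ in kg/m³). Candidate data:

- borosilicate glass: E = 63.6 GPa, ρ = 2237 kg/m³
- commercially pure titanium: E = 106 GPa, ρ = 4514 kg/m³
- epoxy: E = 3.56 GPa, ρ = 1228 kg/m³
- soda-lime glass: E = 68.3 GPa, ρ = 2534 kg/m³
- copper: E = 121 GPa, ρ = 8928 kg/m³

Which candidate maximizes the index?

borosilicate glass

Per-candidate index values:
  borosilicate glass: M = 3.57×10⁻³
  soda-lime glass: M = 3.26×10⁻³
  commercially pure titanium: M = 2.28×10⁻³
  epoxy: M = 1.54×10⁻³
  copper: M = 1.23×10⁻³
Borosilicate glass ranks first.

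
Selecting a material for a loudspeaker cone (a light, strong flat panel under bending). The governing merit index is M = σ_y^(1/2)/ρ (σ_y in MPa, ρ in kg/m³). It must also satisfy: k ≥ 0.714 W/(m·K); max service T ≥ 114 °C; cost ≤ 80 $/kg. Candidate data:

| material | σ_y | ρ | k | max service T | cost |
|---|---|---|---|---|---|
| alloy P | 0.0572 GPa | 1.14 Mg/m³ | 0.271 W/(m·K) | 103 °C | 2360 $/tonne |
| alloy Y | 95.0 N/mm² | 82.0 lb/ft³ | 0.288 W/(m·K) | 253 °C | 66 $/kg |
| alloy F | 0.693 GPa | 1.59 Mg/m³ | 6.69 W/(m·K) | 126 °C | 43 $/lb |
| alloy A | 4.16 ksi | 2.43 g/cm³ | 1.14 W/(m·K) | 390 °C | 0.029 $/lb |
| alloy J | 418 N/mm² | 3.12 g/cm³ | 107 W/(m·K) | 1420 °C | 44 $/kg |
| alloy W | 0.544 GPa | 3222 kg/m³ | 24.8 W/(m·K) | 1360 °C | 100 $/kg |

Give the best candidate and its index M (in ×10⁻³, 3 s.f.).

Screen on constraints: k ≥ 0.714 W/(m·K); max service T ≥ 114 °C; cost ≤ 80 $/kg. Survivors: alloy A, alloy J.
Normalizing units and computing the index:
  alloy A: σ_y = 28.68 MPa, ρ = 2430 kg/m³
  alloy J: σ_y = 418.0 MPa, ρ = 3120 kg/m³
  alloy J: M = 6.55×10⁻³
  alloy A: M = 2.20×10⁻³
The maximum is for alloy J.

alloy J, M = 6.55×10⁻³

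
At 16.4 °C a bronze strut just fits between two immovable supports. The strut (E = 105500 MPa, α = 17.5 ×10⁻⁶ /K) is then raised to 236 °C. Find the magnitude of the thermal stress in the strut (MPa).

E = 105500 MPa = 105.5 GPa.
ΔT = 219.6 K. Constrained thermal stress σ = E·α·ΔT = 105.5×10³ MPa × 17.5×10⁻⁶ × 219.6 = 405 MPa (compressive).

405 MPa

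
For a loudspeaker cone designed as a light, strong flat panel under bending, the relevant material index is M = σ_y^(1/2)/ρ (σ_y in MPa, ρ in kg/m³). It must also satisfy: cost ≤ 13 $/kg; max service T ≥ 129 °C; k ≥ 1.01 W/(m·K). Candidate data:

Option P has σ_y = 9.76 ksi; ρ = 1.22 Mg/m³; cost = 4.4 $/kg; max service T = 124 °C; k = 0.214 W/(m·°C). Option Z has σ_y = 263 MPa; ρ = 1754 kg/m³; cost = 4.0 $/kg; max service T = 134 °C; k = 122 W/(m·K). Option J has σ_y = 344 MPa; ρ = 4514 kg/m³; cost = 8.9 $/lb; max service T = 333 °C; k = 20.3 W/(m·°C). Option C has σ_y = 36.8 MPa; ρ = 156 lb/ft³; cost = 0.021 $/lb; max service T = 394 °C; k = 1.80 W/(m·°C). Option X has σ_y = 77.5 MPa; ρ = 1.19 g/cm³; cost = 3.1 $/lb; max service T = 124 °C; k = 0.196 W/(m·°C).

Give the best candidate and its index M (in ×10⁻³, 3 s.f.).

option Z, M = 9.25×10⁻³

Screen on constraints: cost ≤ 13 $/kg; max service T ≥ 129 °C; k ≥ 1.01 W/(m·K). Survivors: option Z, option C.
After converting to SI:
  option Z: σ_y = 263.0 MPa, ρ = 1754 kg/m³
  option C: σ_y = 36.80 MPa, ρ = 2499 kg/m³
  option Z: M = 9.25×10⁻³
  option C: M = 2.43×10⁻³
Option Z ranks first.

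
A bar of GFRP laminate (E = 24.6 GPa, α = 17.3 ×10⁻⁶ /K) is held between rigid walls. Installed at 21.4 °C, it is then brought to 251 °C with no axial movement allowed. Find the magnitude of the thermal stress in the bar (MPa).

97.7 MPa

ΔT = 229.6 K. Constrained thermal stress σ = E·α·ΔT = 24.60×10³ MPa × 17.3×10⁻⁶ × 229.6 = 97.7 MPa (compressive).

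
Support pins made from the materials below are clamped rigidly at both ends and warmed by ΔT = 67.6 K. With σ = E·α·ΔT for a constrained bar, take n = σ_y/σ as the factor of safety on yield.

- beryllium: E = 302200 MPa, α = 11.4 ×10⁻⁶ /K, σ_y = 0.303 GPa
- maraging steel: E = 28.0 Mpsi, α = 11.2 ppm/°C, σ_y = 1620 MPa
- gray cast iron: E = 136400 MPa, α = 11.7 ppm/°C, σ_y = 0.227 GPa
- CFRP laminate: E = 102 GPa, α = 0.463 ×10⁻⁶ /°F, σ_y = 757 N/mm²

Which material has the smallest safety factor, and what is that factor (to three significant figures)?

With everything in SI (GPa, ×10⁻⁶/K, MPa):
  beryllium: E = 302.2, α = 11.4, σ_y = 303.0 → σ = 233 MPa, n = 1.30
  maraging steel: E = 193.1, α = 11.2, σ_y = 1620 → σ = 146 MPa, n = 11.1
  gray cast iron: E = 136.4, α = 11.7, σ_y = 227.0 → σ = 108 MPa, n = 2.10
  CFRP laminate: E = 102.0, α = 0.833, σ_y = 757.0 → σ = 5.75 MPa, n = 132
Smallest n: beryllium with n = 1.30.

beryllium, n = 1.30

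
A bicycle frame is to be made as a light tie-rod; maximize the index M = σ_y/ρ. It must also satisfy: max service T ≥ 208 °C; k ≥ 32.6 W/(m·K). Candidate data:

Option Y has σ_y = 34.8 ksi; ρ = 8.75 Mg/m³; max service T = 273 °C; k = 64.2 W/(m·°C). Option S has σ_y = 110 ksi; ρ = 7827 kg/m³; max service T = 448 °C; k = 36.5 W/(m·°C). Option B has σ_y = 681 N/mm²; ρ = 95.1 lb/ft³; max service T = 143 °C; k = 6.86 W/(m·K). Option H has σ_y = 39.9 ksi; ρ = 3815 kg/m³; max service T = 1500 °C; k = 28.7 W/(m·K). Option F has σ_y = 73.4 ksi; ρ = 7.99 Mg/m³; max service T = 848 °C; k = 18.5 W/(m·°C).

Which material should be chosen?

option S

Screen on constraints: max service T ≥ 208 °C; k ≥ 32.6 W/(m·K). Survivors: option Y, option S.
Normalizing units and computing the index:
  option Y: σ_y = 239.9 MPa, ρ = 8750 kg/m³
  option S: σ_y = 758.4 MPa, ρ = 7827 kg/m³
  option S: M = 96.9 kN·m/kg
  option Y: M = 27.4 kN·m/kg
Option S has the largest M.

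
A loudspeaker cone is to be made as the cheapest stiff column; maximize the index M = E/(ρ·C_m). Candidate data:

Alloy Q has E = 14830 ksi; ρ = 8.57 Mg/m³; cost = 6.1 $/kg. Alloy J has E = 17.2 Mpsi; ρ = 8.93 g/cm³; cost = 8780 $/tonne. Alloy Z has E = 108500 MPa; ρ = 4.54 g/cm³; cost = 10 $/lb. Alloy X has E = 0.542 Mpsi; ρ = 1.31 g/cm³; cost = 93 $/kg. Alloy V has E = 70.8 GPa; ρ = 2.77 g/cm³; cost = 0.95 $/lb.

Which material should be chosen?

Putting every candidate on a common basis:
  alloy Q: E = 102.2 GPa, ρ = 8570 kg/m³, cost = 6.100 $/kg
  alloy J: E = 118.6 GPa, ρ = 8930 kg/m³, cost = 8.780 $/kg
  alloy Z: E = 108.5 GPa, ρ = 4540 kg/m³, cost = 22.05 $/kg
  alloy X: E = 3.737 GPa, ρ = 1310 kg/m³, cost = 93.00 $/kg
  alloy V: E = 70.80 GPa, ρ = 2770 kg/m³, cost = 2.094 $/kg
  alloy V: M = 12.2 MN·m per $
  alloy Q: M = 1.96 MN·m per $
  alloy J: M = 1.51 MN·m per $
  alloy Z: M = 1.08 MN·m per $
  alloy X: M = 0.0307 MN·m per $
Alloy V has the largest M.

alloy V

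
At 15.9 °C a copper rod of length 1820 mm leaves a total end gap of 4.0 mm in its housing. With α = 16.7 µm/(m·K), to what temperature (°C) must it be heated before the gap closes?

α·L₀·ΔT = 4.0 mm ⇒ ΔT = 4.0 / (16.7×10⁻⁶ × 1820.0) = 131.6 K.
T = 15.9 + 131.6 = 147.5 °C.

148 °C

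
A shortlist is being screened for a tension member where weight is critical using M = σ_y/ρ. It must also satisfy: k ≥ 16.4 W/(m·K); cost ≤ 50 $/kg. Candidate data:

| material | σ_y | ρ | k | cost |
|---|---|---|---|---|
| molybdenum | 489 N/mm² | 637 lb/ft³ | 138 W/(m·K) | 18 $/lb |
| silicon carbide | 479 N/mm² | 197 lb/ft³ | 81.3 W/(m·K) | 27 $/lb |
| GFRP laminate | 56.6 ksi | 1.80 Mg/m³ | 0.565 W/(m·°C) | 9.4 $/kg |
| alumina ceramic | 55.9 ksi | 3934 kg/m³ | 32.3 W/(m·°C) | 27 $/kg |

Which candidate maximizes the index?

alumina ceramic

Screen on constraints: k ≥ 16.4 W/(m·K); cost ≤ 50 $/kg. Survivors: molybdenum, alumina ceramic.
After converting to SI:
  molybdenum: σ_y = 489.0 MPa, ρ = 10200 kg/m³
  alumina ceramic: σ_y = 385.4 MPa, ρ = 3934 kg/m³
  alumina ceramic: M = 98.0 kN·m/kg
  molybdenum: M = 47.9 kN·m/kg
Alumina ceramic ranks first.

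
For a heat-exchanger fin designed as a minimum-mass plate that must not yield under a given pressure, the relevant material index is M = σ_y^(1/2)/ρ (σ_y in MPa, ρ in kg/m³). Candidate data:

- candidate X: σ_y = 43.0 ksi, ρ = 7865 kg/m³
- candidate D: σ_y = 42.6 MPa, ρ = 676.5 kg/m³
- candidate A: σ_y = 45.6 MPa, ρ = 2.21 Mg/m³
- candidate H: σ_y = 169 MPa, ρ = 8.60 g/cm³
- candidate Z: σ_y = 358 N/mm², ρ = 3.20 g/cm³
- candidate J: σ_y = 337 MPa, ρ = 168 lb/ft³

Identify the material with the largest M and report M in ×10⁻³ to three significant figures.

Putting every candidate on a common basis:
  candidate X: σ_y = 296.5 MPa, ρ = 7865 kg/m³
  candidate D: σ_y = 42.60 MPa, ρ = 676.5 kg/m³
  candidate A: σ_y = 45.60 MPa, ρ = 2210 kg/m³
  candidate H: σ_y = 169.0 MPa, ρ = 8600 kg/m³
  candidate Z: σ_y = 358.0 MPa, ρ = 3200 kg/m³
  candidate J: σ_y = 337.0 MPa, ρ = 2691 kg/m³
  candidate D: M = 9.65×10⁻³
  candidate J: M = 6.82×10⁻³
  candidate Z: M = 5.91×10⁻³
  candidate A: M = 3.06×10⁻³
  candidate X: M = 2.19×10⁻³
  candidate H: M = 1.51×10⁻³
Candidate D ranks first.

candidate D, M = 9.65×10⁻³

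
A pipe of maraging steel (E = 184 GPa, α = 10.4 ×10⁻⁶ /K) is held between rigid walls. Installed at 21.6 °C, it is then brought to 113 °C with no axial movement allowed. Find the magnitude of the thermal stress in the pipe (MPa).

ΔT = 91.40 K. Constrained thermal stress σ = E·α·ΔT = 184.0×10³ MPa × 10.4×10⁻⁶ × 91.40 = 175 MPa (compressive).

175 MPa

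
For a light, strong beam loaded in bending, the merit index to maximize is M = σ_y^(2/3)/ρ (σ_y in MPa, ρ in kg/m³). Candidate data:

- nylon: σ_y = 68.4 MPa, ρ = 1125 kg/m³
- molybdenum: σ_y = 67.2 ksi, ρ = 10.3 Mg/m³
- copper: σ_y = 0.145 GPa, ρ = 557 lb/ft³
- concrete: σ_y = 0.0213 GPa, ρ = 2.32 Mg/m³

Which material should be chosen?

After converting to SI:
  nylon: σ_y = 68.40 MPa, ρ = 1125 kg/m³
  molybdenum: σ_y = 463.3 MPa, ρ = 10300 kg/m³
  copper: σ_y = 145.0 MPa, ρ = 8922 kg/m³
  concrete: σ_y = 21.30 MPa, ρ = 2320 kg/m³
  nylon: M = 14.9×10⁻³
  molybdenum: M = 5.81×10⁻³
  concrete: M = 3.31×10⁻³
  copper: M = 3.09×10⁻³
The maximum is for nylon.

nylon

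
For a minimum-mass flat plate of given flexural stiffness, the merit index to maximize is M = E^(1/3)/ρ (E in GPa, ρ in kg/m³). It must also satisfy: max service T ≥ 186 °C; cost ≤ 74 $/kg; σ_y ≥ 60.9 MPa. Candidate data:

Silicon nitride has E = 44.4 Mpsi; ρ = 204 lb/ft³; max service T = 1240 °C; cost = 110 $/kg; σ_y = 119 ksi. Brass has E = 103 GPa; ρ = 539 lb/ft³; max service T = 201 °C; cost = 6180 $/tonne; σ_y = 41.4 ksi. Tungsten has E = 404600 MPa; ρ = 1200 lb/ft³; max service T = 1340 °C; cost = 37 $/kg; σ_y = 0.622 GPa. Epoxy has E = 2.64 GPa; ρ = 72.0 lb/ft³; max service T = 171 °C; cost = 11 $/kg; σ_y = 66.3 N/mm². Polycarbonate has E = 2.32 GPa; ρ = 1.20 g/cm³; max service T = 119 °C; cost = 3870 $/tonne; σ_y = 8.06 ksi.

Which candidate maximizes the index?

Screen on constraints: max service T ≥ 186 °C; cost ≤ 74 $/kg; σ_y ≥ 60.9 MPa. Survivors: brass, tungsten.
After converting to SI:
  brass: E = 103.0 GPa, ρ = 8634 kg/m³
  tungsten: E = 404.6 GPa, ρ = 19220 kg/m³
  brass: M = 0.543×10⁻³
  tungsten: M = 0.385×10⁻³
Brass has the largest M.

brass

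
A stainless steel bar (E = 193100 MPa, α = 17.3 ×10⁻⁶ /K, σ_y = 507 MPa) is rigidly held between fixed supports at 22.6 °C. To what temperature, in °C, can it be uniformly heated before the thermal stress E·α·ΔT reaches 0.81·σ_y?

146 °C

E = 193100 MPa = 193.1 GPa.
E·α·ΔT = 410.7 MPa ⇒ ΔT = 410.7 / (193.1×10³ × 17.3×10⁻⁶) = 122.9 K.
T = 22.6 + 122.9 = 145.5 °C.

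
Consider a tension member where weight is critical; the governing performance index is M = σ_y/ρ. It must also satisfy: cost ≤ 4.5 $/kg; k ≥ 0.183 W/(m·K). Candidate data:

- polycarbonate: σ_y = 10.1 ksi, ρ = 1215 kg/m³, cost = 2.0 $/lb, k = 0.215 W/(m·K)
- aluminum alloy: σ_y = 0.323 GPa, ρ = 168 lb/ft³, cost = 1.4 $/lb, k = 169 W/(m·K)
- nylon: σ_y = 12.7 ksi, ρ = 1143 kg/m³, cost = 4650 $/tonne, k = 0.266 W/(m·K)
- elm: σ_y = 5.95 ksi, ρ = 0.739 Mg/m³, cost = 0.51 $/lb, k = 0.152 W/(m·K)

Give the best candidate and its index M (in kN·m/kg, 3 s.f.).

Screen on constraints: cost ≤ 4.5 $/kg; k ≥ 0.183 W/(m·K). Survivors: polycarbonate, aluminum alloy.
Convert each candidate to consistent units, then evaluate M:
  polycarbonate: σ_y = 69.64 MPa, ρ = 1215 kg/m³
  aluminum alloy: σ_y = 323.0 MPa, ρ = 2691 kg/m³
  aluminum alloy: M = 120 kN·m/kg
  polycarbonate: M = 57.3 kN·m/kg
Aluminum alloy ranks first.

aluminum alloy, M = 120 kN·m/kg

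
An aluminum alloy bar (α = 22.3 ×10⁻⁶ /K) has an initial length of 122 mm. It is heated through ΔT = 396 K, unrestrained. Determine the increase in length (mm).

ΔL = α·L₀·ΔT = 22.3×10⁻⁶ × 122 mm × 396.0 K = 1.08 mm.

1.08 mm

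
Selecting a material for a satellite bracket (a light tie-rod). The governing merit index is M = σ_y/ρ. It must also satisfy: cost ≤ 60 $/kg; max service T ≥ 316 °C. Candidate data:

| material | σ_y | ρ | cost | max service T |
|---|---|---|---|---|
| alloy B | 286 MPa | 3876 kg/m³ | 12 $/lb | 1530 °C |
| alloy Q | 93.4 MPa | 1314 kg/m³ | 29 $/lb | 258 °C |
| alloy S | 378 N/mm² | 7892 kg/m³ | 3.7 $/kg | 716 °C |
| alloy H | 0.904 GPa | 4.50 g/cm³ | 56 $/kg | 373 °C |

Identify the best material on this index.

alloy H

Screen on constraints: cost ≤ 60 $/kg; max service T ≥ 316 °C. Survivors: alloy B, alloy S, alloy H.
In SI units:
  alloy B: σ_y = 286.0 MPa, ρ = 3876 kg/m³
  alloy S: σ_y = 378.0 MPa, ρ = 7892 kg/m³
  alloy H: σ_y = 904.0 MPa, ρ = 4500 kg/m³
  alloy H: M = 201 kN·m/kg
  alloy B: M = 73.8 kN·m/kg
  alloy S: M = 47.9 kN·m/kg
The maximum is for alloy H.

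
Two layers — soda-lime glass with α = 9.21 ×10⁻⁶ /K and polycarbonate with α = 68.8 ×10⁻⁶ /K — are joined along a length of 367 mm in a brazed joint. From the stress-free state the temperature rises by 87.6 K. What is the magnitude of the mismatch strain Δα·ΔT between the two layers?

Δα = |9.21 − 68.8|×10⁻⁶/K = 59.6×10⁻⁶/K.
Mismatch strain = Δα·ΔT = 59.6×10⁻⁶ × 87.6 = 5.22×10⁻³.

5.22×10⁻³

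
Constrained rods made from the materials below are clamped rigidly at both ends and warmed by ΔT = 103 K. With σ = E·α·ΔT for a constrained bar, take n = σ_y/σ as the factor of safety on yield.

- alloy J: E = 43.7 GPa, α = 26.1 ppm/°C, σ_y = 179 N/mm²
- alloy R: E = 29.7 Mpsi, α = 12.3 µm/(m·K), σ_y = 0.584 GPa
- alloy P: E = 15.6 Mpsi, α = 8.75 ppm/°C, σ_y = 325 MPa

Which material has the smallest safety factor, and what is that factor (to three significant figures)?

alloy J, n = 1.52

Converting E to GPa, α to ×10⁻⁶/K, σ_y to MPa, then σ and n for each:
  alloy J: E = 43.70, α = 26.1, σ_y = 179.0 → σ = 117 MPa, n = 1.52
  alloy R: E = 204.8, α = 12.3, σ_y = 584.0 → σ = 259 MPa, n = 2.25
  alloy P: E = 107.6, α = 8.75, σ_y = 325.0 → σ = 96.9 MPa, n = 3.35
The minimum is alloy J at n = 1.52.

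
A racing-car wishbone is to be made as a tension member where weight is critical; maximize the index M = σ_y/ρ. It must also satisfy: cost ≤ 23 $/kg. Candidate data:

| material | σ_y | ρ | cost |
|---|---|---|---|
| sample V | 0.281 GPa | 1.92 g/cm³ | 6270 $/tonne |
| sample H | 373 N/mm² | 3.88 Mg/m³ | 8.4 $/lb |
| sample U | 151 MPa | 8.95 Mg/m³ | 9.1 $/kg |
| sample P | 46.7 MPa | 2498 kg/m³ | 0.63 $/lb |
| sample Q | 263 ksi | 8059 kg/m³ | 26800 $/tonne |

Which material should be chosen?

Screen on constraints: cost ≤ 23 $/kg. Survivors: sample V, sample H, sample U, sample P.
After converting to SI:
  sample V: σ_y = 281.0 MPa, ρ = 1920 kg/m³
  sample H: σ_y = 373.0 MPa, ρ = 3880 kg/m³
  sample U: σ_y = 151.0 MPa, ρ = 8950 kg/m³
  sample P: σ_y = 46.70 MPa, ρ = 2498 kg/m³
  sample V: M = 146 kN·m/kg
  sample H: M = 96.1 kN·m/kg
  sample P: M = 18.7 kN·m/kg
  sample U: M = 16.9 kN·m/kg
Sample V has the largest M.

sample V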